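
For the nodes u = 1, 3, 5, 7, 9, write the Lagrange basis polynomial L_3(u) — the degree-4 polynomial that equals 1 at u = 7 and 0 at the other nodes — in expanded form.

L_3(u) = -(1/96)u^4 + (3/16)u^3 - (13/12)u^2 + (37/16)u - 45/32

L_3(u) = (u - 1)(u - 3)(u - 5)(u - 9) / [(6)·(4)·(2)·(-2)]
       = (u^4 - 18u^3 + 104u^2 - 222u + 135) / (-96)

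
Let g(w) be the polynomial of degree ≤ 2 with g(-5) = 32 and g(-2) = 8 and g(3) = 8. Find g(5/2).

L_0(5/2) = (9/2)·(-1/2)/[(-3)·(-8)] = -3/32
L_1(5/2) = (15/2)·(-1/2)/[(3)·(-5)] = 1/4
L_2(5/2) = (15/2)·(9/2)/[(8)·(5)] = 27/32
Sum: 32·(-3/32) + 8·(1/4) + 8·(27/32) = 23/4

23/4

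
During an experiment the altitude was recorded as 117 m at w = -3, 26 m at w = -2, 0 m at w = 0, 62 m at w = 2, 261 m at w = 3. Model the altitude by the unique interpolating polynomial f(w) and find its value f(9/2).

4563/4

Evaluate each Lagrange basis at w = 9/2:
L_0(9/2) = (13/2)·(9/2)·(5/2)·(3/2)/[(-1)·(-3)·(-5)·(-6)] = 39/32
L_1(9/2) = (15/2)·(9/2)·(5/2)·(3/2)/[(1)·(-2)·(-4)·(-5)] = -405/128
L_2(9/2) = (15/2)·(13/2)·(5/2)·(3/2)/[(3)·(2)·(-2)·(-3)] = 325/64
L_3(9/2) = (15/2)·(13/2)·(9/2)·(3/2)/[(5)·(4)·(2)·(-1)] = -1053/128
L_4(9/2) = (15/2)·(13/2)·(9/2)·(5/2)/[(6)·(5)·(3)·(1)] = 195/32
Sum: 117·(39/32) + 26·(-405/128) + 0 + 62·(-1053/128) + 261·(195/32) = 4563/4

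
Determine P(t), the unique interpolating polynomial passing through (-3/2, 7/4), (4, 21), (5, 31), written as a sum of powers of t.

P(t) = t^2 + t + 1

Build the Lagrange basis polynomials:
L_0(t) = (t - 4)(t - 5) / [143/4] = (4/143)t^2 - (36/143)t + 80/143
L_1(t) = (t + 3/2)(t - 5) / [-11/2] = -(2/11)t^2 + (7/11)t + 15/11
L_2(t) = (t + 3/2)(t - 4) / [13/2] = (2/13)t^2 - (5/13)t - 12/13
P(t) = (7/4)·L_0 + 21·L_1 + 31·L_2
  (7/4)·L_0(t) = (7/143)t^2 - (63/143)t + 140/143
  21·L_1(t) = -(42/11)t^2 + (147/11)t + 315/11
  31·L_2(t) = (62/13)t^2 - (155/13)t - 372/13
Adding term by term: t^2 + t + 1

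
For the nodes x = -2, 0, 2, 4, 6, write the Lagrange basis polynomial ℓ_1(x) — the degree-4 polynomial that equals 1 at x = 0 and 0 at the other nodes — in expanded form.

ℓ_1(x) = -(1/96)x^4 + (5/48)x^3 - (5/24)x^2 - (5/12)x + 1

ℓ_1(x) = (x + 2)(x - 2)(x - 4)(x - 6) / [(2)·(-2)·(-4)·(-6)]
       = (x^4 - 10x^3 + 20x^2 + 40x - 96) / (-96)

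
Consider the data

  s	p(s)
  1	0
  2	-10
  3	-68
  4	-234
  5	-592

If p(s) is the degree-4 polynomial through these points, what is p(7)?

Evaluate each Lagrange basis at s = 7:
L_0(7) = (5)·(4)·(3)·(2)/[(-1)·(-2)·(-3)·(-4)] = 5
L_1(7) = (6)·(4)·(3)·(2)/[(1)·(-1)·(-2)·(-3)] = -24
L_2(7) = (6)·(5)·(3)·(2)/[(2)·(1)·(-1)·(-2)] = 45
L_3(7) = (6)·(5)·(4)·(2)/[(3)·(2)·(1)·(-1)] = -40
L_4(7) = (6)·(5)·(4)·(3)/[(4)·(3)·(2)·(1)] = 15
Sum: 0 + (-10)·(-24) + (-68)·(45) + (-234)·(-40) + (-592)·(15) = -2340

-2340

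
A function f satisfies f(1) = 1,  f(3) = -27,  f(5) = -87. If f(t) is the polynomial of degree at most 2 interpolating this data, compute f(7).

L_0(7) = (4)·(2)/[(-2)·(-4)] = 1
L_1(7) = (6)·(2)/[(2)·(-2)] = -3
L_2(7) = (6)·(4)/[(4)·(2)] = 3
Sum: 1·(1) + (-27)·(-3) + (-87)·(3) = -179

-179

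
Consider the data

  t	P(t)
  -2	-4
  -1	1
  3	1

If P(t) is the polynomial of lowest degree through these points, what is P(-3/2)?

Using Newton's divided-difference form:
P[-2,-1] = (1 - (-4)) / (-1 - (-2)) = 5
P[-1,3] = (1 - 1) / (3 - (-1)) = 0
P[-2,-1,3] = (0 - 5) / (3 - (-2)) = -1
P(-3/2) = -4 + 5·(1/2) + (-1)·(1/2)·(-1/2) = -5/4

-5/4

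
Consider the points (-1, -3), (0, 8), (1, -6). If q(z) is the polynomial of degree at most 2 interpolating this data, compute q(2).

L_0(2) = (2)·(1)/[(-1)·(-2)] = 1
L_1(2) = (3)·(1)/[(1)·(-1)] = -3
L_2(2) = (3)·(2)/[(2)·(1)] = 3
Sum: (-3)·(1) + 8·(-3) + (-6)·(3) = -45

-45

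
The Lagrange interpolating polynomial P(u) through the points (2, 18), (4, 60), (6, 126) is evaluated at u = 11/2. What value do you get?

L_0(11/2) = (3/2)·(-1/2)/[(-2)·(-4)] = -3/32
L_1(11/2) = (7/2)·(-1/2)/[(2)·(-2)] = 7/16
L_2(11/2) = (7/2)·(3/2)/[(4)·(2)] = 21/32
Sum: 18·(-3/32) + 60·(7/16) + 126·(21/32) = 429/4

429/4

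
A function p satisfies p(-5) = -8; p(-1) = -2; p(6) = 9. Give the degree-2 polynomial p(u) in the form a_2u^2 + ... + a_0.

Newton's divided differences:
p[-5,-1] = (-2 - (-8)) / (-1 - (-5)) = 3/2
p[-1,6] = (9 - (-2)) / (6 - (-1)) = 11/7
p[-5,-1,6] = (11/7 - 3/2) / (6 - (-5)) = 1/154
p(u) = -8 + (3/2)·(u + 5) + (1/154)·(u + 5)(u + 1)
Expanding: p(u) = (1/154)u^2 + (237/154)u - 36/77

p(u) = (1/154)u^2 + (237/154)u - 36/77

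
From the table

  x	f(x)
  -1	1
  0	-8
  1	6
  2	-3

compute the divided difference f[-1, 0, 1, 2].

-23/3

f[-1,0] = (-8 - 1) / (0 - (-1)) = -9
f[0,1] = (6 - (-8)) / (1 - 0) = 14
f[1,2] = (-3 - 6) / (2 - 1) = -9
f[-1,0,1] = (14 - (-9)) / (1 - (-1)) = 23/2
f[0,1,2] = (-9 - 14) / (2 - 0) = -23/2
f[-1,0,1,2] = (-23/2 - 23/2) / (2 - (-1)) = -23/3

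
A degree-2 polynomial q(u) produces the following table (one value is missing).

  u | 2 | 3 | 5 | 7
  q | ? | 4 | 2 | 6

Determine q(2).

The 3 known values determine q uniquely (degree ≤ 2).
Evaluate each Lagrange basis at u = 2:
L_0(2) = (-3)·(-5)/[(-2)·(-4)] = 15/8
L_1(2) = (-1)·(-5)/[(2)·(-2)] = -5/4
L_2(2) = (-1)·(-3)/[(4)·(2)] = 3/8
Sum: 4·(15/8) + 2·(-5/4) + 6·(3/8) = 29/4

29/4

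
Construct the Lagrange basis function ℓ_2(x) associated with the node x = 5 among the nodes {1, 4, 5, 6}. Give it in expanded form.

ℓ_2(x) = (x - 1)(x - 4)(x - 6) / [(4)·(1)·(-1)]
       = (x^3 - 11x^2 + 34x - 24) / (-4)

ℓ_2(x) = -(1/4)x^3 + (11/4)x^2 - (17/2)x + 6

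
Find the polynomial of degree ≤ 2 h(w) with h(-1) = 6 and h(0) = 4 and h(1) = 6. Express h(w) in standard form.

h(w) = 2w^2 + 4

Build the Lagrange basis polynomials:
L_0(w) = w(w - 1) / [2] = (1/2)w^2 - (1/2)w
L_1(w) = (w + 1)(w - 1) / [-1] = -w^2 + 1
L_2(w) = (w + 1)w / [2] = (1/2)w^2 + (1/2)w
h(w) = 6·L_0 + 4·L_1 + 6·L_2
  6·L_0(w) = 3w^2 - 3w
  4·L_1(w) = -4w^2 + 4
  6·L_2(w) = 3w^2 + 3w
Adding term by term: 2w^2 + 4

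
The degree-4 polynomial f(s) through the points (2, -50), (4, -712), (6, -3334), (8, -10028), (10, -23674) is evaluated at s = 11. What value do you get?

Using Newton's divided-difference form:
f[2,4] = (-712 - (-50)) / (4 - 2) = -331
f[4,6] = (-3334 - (-712)) / (6 - 4) = -1311
f[6,8] = (-10028 - (-3334)) / (8 - 6) = -3347
f[8,10] = (-23674 - (-10028)) / (10 - 8) = -6823
f[2,4,6] = (-1311 - (-331)) / (6 - 2) = -245
f[4,6,8] = (-3347 - (-1311)) / (8 - 4) = -509
f[6,8,10] = (-6823 - (-3347)) / (10 - 6) = -869
f[2,4,6,8] = (-509 - (-245)) / (8 - 2) = -44
f[4,6,8,10] = (-869 - (-509)) / (10 - 4) = -60
f[2,4,6,8,10] = (-60 - (-44)) / (10 - 2) = -2
f(11) = -50 + (-331)·(9) + (-245)·(9)·(7) + (-44)·(9)·(7)·(5) + (-2)·(9)·(7)·(5)·(3) = -34214

-34214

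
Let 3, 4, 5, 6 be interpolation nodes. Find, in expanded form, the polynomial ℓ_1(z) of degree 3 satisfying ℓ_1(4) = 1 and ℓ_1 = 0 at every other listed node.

ℓ_1(z) = (1/2)z^3 - 7z^2 + (63/2)z - 45

ℓ_1(z) = (z - 3)(z - 5)(z - 6) / [(1)·(-1)·(-2)]
       = (z^3 - 14z^2 + 63z - 90) / (2)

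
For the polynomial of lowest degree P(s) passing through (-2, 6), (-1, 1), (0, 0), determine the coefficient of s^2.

2

The leading coefficient equals the top divided difference P[-2,-1,0].
P[-2,-1] = (1 - 6) / (-1 - (-2)) = -5
P[-1,0] = (0 - 1) / (0 - (-1)) = -1
P[-2,-1,0] = (-1 - (-5)) / (0 - (-2)) = 2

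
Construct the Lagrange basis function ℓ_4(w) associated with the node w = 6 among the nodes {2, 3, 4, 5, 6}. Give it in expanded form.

ℓ_4(w) = (1/24)w^4 - (7/12)w^3 + (71/24)w^2 - (77/12)w + 5

ℓ_4(w) = (w - 2)(w - 3)(w - 4)(w - 5) / [(4)·(3)·(2)·(1)]
       = (w^4 - 14w^3 + 71w^2 - 154w + 120) / (24)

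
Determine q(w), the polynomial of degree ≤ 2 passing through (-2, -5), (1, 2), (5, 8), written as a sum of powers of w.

q(w) = -(5/42)w^2 + (31/14)w - 2/21

Newton's divided differences:
q[-2,1] = (2 - (-5)) / (1 - (-2)) = 7/3
q[1,5] = (8 - 2) / (5 - 1) = 3/2
q[-2,1,5] = (3/2 - 7/3) / (5 - (-2)) = -5/42
q(w) = -5 + (7/3)·(w + 2) + (-5/42)·(w + 2)(w - 1)
Expanding: q(w) = -(5/42)w^2 + (31/14)w - 2/21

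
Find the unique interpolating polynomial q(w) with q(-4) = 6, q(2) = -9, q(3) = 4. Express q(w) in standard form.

Newton's divided differences:
q[-4,2] = (-9 - 6) / (2 - (-4)) = -5/2
q[2,3] = (4 - (-9)) / (3 - 2) = 13
q[-4,2,3] = (13 - (-5/2)) / (3 - (-4)) = 31/14
q(w) = 6 + (-5/2)·(w + 4) + (31/14)·(w + 4)(w - 2)
Expanding: q(w) = (31/14)w^2 + (27/14)w - 152/7

q(w) = (31/14)w^2 + (27/14)w - 152/7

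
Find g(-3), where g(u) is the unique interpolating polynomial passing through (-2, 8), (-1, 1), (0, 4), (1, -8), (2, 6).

116

L_0(-3) = (-2)·(-3)·(-4)·(-5)/[(-1)·(-2)·(-3)·(-4)] = 5
L_1(-3) = (-1)·(-3)·(-4)·(-5)/[(1)·(-1)·(-2)·(-3)] = -10
L_2(-3) = (-1)·(-2)·(-4)·(-5)/[(2)·(1)·(-1)·(-2)] = 10
L_3(-3) = (-1)·(-2)·(-3)·(-5)/[(3)·(2)·(1)·(-1)] = -5
L_4(-3) = (-1)·(-2)·(-3)·(-4)/[(4)·(3)·(2)·(1)] = 1
Sum: 8·(5) + 1·(-10) + 4·(10) + (-8)·(-5) + 6·(1) = 116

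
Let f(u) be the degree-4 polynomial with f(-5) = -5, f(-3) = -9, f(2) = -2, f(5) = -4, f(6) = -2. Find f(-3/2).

Using Newton's divided-difference form:
f[-5,-3] = (-9 - (-5)) / (-3 - (-5)) = -2
f[-3,2] = (-2 - (-9)) / (2 - (-3)) = 7/5
f[2,5] = (-4 - (-2)) / (5 - 2) = -2/3
f[5,6] = (-2 - (-4)) / (6 - 5) = 2
f[-5,-3,2] = (7/5 - (-2)) / (2 - (-5)) = 17/35
f[-3,2,5] = (-2/3 - 7/5) / (5 - (-3)) = -31/120
f[2,5,6] = (2 - (-2/3)) / (6 - 2) = 2/3
f[-5,-3,2,5] = (-31/120 - 17/35) / (5 - (-5)) = -25/336
f[-3,2,5,6] = (2/3 - (-31/120)) / (6 - (-3)) = 37/360
f[-5,-3,2,5,6] = (37/360 - (-25/336)) / (6 - (-5)) = 893/55440
f(-3/2) = -5 + (-2)·(7/2) + (17/35)·(7/2)·(3/2) + (-25/336)·(7/2)·(3/2)·(-7/2) + (893/55440)·(7/2)·(3/2)·(-7/2)·(-13/2) = -52031/8448

-52031/8448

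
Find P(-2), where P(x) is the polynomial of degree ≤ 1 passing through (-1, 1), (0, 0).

2

Evaluate each Lagrange basis at x = -2:
L_0(-2) = (-2)/[(-1)] = 2
L_1(-2) = (-1)/[(1)] = -1
Sum: 1·(2) + 0 = 2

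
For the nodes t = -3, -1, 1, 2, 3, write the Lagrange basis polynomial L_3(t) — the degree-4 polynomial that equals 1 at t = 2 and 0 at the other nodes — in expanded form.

L_3(t) = -(1/15)t^4 + (2/3)t^2 - 3/5

L_3(t) = (t + 3)(t + 1)(t - 1)(t - 3) / [(5)·(3)·(1)·(-1)]
       = (t^4 - 10t^2 + 9) / (-15)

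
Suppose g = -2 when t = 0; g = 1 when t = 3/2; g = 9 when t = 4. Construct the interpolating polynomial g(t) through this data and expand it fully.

g(t) = (3/10)t^2 + (31/20)t - 2

Newton's divided differences:
g[0,3/2] = (1 - (-2)) / (3/2 - 0) = 2
g[3/2,4] = (9 - 1) / (4 - 3/2) = 16/5
g[0,3/2,4] = (16/5 - 2) / (4 - 0) = 3/10
g(t) = -2 + 2·t + (3/10)·t(t - 3/2)
Expanding: g(t) = (3/10)t^2 + (31/20)t - 2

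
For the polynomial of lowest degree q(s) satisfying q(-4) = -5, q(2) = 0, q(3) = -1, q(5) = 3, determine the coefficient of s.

Build the Lagrange basis polynomials:
L_0(s) = (s - 2)(s - 3)(s - 5) / [-378] = -(1/378)s^3 + (5/189)s^2 - (31/378)s + 5/63
L_1(s) = (s + 4)(s - 3)(s - 5) / [18] = (1/18)s^3 - (2/9)s^2 - (17/18)s + 10/3
L_2(s) = (s + 4)(s - 2)(s - 5) / [-14] = -(1/14)s^3 + (3/14)s^2 + (9/7)s - 20/7
L_3(s) = (s + 4)(s - 2)(s - 3) / [54] = (1/54)s^3 - (1/54)s^2 - (7/27)s + 4/9
q(s) = (-5)·L_0 + 0·L_1 + (-1)·L_2 + 3·L_3
Only the coefficient of s is needed; take it from each L_i and combine:
(-5)·(-31/378) + 0·(-17/18) + (-1)·(9/7) + 3·(-7/27) = -625/378

-625/378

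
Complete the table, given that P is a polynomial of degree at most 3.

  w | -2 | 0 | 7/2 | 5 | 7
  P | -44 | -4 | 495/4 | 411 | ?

The 4 known values determine P uniquely (degree ≤ 3).
L_0(7) = (7)·(7/2)·(2)/[(-2)·(-11/2)·(-7)] = -7/11
L_1(7) = (9)·(7/2)·(2)/[(2)·(-7/2)·(-5)] = 9/5
L_2(7) = (9)·(7)·(2)/[(11/2)·(7/2)·(-3/2)] = -48/11
L_3(7) = (9)·(7)·(7/2)/[(7)·(5)·(3/2)] = 21/5
Sum: (-44)·(-7/11) + (-4)·(9/5) + 495/4·(-48/11) + 411·(21/5) = 1207

1207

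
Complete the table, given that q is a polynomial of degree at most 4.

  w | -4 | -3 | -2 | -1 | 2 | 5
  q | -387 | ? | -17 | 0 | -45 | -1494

The 5 known values determine q uniquely (degree ≤ 4).
Evaluate each Lagrange basis at w = -3:
L_0(-3) = (-1)·(-2)·(-5)·(-8)/[(-2)·(-3)·(-6)·(-9)] = 20/81
L_1(-3) = (1)·(-2)·(-5)·(-8)/[(2)·(-1)·(-4)·(-7)] = 10/7
L_2(-3) = (1)·(-1)·(-5)·(-8)/[(3)·(1)·(-3)·(-6)] = -20/27
L_3(-3) = (1)·(-1)·(-2)·(-8)/[(6)·(4)·(3)·(-3)] = 2/27
L_4(-3) = (1)·(-1)·(-2)·(-5)/[(9)·(7)·(6)·(3)] = -5/567
Sum: (-387)·(20/81) + (-17)·(10/7) + 0 + (-45)·(2/27) + (-1494)·(-5/567) = -110

-110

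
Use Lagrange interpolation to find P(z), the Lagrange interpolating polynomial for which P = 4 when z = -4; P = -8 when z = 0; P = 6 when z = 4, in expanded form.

Build the Lagrange basis polynomials:
L_0(z) = z(z - 4) / [32] = (1/32)z^2 - (1/8)z
L_1(z) = (z + 4)(z - 4) / [-16] = -(1/16)z^2 + 1
L_2(z) = (z + 4)z / [32] = (1/32)z^2 + (1/8)z
P(z) = 4·L_0 + (-8)·L_1 + 6·L_2
  4·L_0(z) = (1/8)z^2 - (1/2)z
  (-8)·L_1(z) = (1/2)z^2 - 8
  6·L_2(z) = (3/16)z^2 + (3/4)z
Adding term by term: (13/16)z^2 + (1/4)z - 8

P(z) = (13/16)z^2 + (1/4)z - 8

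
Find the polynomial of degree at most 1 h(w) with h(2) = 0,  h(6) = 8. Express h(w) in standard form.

h(w) = 2w - 4

Build the Lagrange basis polynomials:
L_0(w) = (w - 6) / [-4] = -(1/4)w + 3/2
L_1(w) = (w - 2) / [4] = (1/4)w - 1/2
h(w) = 0·L_0 + 8·L_1
  0·L_0(w) = 0
  8·L_1(w) = 2w - 4
Adding term by term: 2w - 4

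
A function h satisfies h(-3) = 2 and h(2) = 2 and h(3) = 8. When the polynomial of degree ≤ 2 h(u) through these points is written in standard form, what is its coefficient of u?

1

Build the Lagrange basis polynomials:
L_0(u) = (u - 2)(u - 3) / [30] = (1/30)u^2 - (1/6)u + 1/5
L_1(u) = (u + 3)(u - 3) / [-5] = -(1/5)u^2 + 9/5
L_2(u) = (u + 3)(u - 2) / [6] = (1/6)u^2 + (1/6)u - 1
h(u) = 2·L_0 + 2·L_1 + 8·L_2
Only the coefficient of u is needed; take it from each L_i and combine:
2·(-1/6) + 2·(0) + 8·(1/6) = 1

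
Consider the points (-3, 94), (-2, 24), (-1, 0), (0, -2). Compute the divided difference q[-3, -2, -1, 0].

q[-3,-2] = (24 - 94) / (-2 - (-3)) = -70
q[-2,-1] = (0 - 24) / (-1 - (-2)) = -24
q[-1,0] = (-2 - 0) / (0 - (-1)) = -2
q[-3,-2,-1] = (-24 - (-70)) / (-1 - (-3)) = 23
q[-2,-1,0] = (-2 - (-24)) / (0 - (-2)) = 11
q[-3,-2,-1,0] = (11 - 23) / (0 - (-3)) = -4

-4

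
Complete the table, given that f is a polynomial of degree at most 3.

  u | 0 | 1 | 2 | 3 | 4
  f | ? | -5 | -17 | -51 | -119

-3

The 4 known values determine f uniquely (degree ≤ 3).
Evaluate each Lagrange basis at u = 0:
L_0(0) = (-2)·(-3)·(-4)/[(-1)·(-2)·(-3)] = 4
L_1(0) = (-1)·(-3)·(-4)/[(1)·(-1)·(-2)] = -6
L_2(0) = (-1)·(-2)·(-4)/[(2)·(1)·(-1)] = 4
L_3(0) = (-1)·(-2)·(-3)/[(3)·(2)·(1)] = -1
Sum: (-5)·(4) + (-17)·(-6) + (-51)·(4) + (-119)·(-1) = -3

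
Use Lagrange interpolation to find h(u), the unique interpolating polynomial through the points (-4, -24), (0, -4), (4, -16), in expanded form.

Build the Lagrange basis polynomials:
L_0(u) = u(u - 4) / [32] = (1/32)u^2 - (1/8)u
L_1(u) = (u + 4)(u - 4) / [-16] = -(1/16)u^2 + 1
L_2(u) = (u + 4)u / [32] = (1/32)u^2 + (1/8)u
h(u) = (-24)·L_0 + (-4)·L_1 + (-16)·L_2
  (-24)·L_0(u) = -(3/4)u^2 + 3u
  (-4)·L_1(u) = (1/4)u^2 - 4
  (-16)·L_2(u) = -(1/2)u^2 - 2u
Adding term by term: -u^2 + u - 4

h(u) = -u^2 + u - 4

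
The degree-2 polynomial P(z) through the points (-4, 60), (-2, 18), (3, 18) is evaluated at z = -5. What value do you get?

90

Evaluate each Lagrange basis at z = -5:
L_0(-5) = (-3)·(-8)/[(-2)·(-7)] = 12/7
L_1(-5) = (-1)·(-8)/[(2)·(-5)] = -4/5
L_2(-5) = (-1)·(-3)/[(7)·(5)] = 3/35
Sum: 60·(12/7) + 18·(-4/5) + 18·(3/35) = 90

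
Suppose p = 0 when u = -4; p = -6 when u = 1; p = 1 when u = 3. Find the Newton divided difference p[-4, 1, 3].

47/70

p[-4,1] = (-6 - 0) / (1 - (-4)) = -6/5
p[1,3] = (1 - (-6)) / (3 - 1) = 7/2
p[-4,1,3] = (7/2 - (-6/5)) / (3 - (-4)) = 47/70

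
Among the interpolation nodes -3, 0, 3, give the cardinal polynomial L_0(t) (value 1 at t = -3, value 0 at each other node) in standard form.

L_0(t) = t(t - 3) / [(-3)·(-6)]
       = (t^2 - 3t) / (18)

L_0(t) = (1/18)t^2 - (1/6)t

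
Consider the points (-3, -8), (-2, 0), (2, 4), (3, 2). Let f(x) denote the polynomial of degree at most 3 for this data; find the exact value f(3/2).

Using Newton's divided-difference form:
f[-3,-2] = (0 - (-8)) / (-2 - (-3)) = 8
f[-2,2] = (4 - 0) / (2 - (-2)) = 1
f[2,3] = (2 - 4) / (3 - 2) = -2
f[-3,-2,2] = (1 - 8) / (2 - (-3)) = -7/5
f[-2,2,3] = (-2 - 1) / (3 - (-2)) = -3/5
f[-3,-2,2,3] = (-3/5 - (-7/5)) / (3 - (-3)) = 2/15
f(3/2) = -8 + 8·(9/2) + (-7/5)·(9/2)·(7/2) + (2/15)·(9/2)·(7/2)·(-1/2) = 49/10

49/10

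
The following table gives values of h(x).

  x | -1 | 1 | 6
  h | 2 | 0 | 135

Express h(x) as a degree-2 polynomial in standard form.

Build the Lagrange basis polynomials:
L_0(x) = (x - 1)(x - 6) / [14] = (1/14)x^2 - (1/2)x + 3/7
L_1(x) = (x + 1)(x - 6) / [-10] = -(1/10)x^2 + (1/2)x + 3/5
L_2(x) = (x + 1)(x - 1) / [35] = (1/35)x^2 - 1/35
h(x) = 2·L_0 + 0·L_1 + 135·L_2
  2·L_0(x) = (1/7)x^2 - x + 6/7
  0·L_1(x) = 0
  135·L_2(x) = (27/7)x^2 - 27/7
Adding term by term: 4x^2 - x - 3

h(x) = 4x^2 - x - 3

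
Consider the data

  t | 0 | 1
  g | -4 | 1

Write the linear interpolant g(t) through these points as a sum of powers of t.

g(t) = 5t - 4

Build the Lagrange basis polynomials:
L_0(t) = (t - 1) / [-1] = -t + 1
L_1(t) = t / [1] = t
g(t) = (-4)·L_0 + 1·L_1
  (-4)·L_0(t) = 4t - 4
  1·L_1(t) = t
Adding term by term: 5t - 4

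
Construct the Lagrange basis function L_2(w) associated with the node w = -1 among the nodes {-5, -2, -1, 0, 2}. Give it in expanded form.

L_2(w) = (w + 5)(w + 2)w(w - 2) / [(4)·(1)·(-1)·(-3)]
       = (w^4 + 5w^3 - 4w^2 - 20w) / (12)

L_2(w) = (1/12)w^4 + (5/12)w^3 - (1/3)w^2 - (5/3)w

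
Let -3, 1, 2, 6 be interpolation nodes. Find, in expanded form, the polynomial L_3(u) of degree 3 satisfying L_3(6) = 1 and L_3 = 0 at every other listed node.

L_3(u) = (1/180)u^3 - (7/180)u + 1/30

L_3(u) = (u + 3)(u - 1)(u - 2) / [(9)·(5)·(4)]
       = (u^3 - 7u + 6) / (180)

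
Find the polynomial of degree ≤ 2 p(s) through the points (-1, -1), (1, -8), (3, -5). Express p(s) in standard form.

Build the Lagrange basis polynomials:
L_0(s) = (s - 1)(s - 3) / [8] = (1/8)s^2 - (1/2)s + 3/8
L_1(s) = (s + 1)(s - 3) / [-4] = -(1/4)s^2 + (1/2)s + 3/4
L_2(s) = (s + 1)(s - 1) / [8] = (1/8)s^2 - 1/8
p(s) = (-1)·L_0 + (-8)·L_1 + (-5)·L_2
  (-1)·L_0(s) = -(1/8)s^2 + (1/2)s - 3/8
  (-8)·L_1(s) = 2s^2 - 4s - 6
  (-5)·L_2(s) = -(5/8)s^2 + 5/8
Adding term by term: (5/4)s^2 - (7/2)s - 23/4

p(s) = (5/4)s^2 - (7/2)s - 23/4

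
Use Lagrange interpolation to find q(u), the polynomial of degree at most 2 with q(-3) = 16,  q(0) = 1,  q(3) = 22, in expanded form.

q(u) = 2u^2 + u + 1

L_0(u) = u(u - 3) / [18] = (1/18)u^2 - (1/6)u
L_1(u) = (u + 3)(u - 3) / [-9] = -(1/9)u^2 + 1
L_2(u) = (u + 3)u / [18] = (1/18)u^2 + (1/6)u
q(u) = 16·L_0 + 1·L_1 + 22·L_2
  16·L_0(u) = (8/9)u^2 - (8/3)u
  1·L_1(u) = -(1/9)u^2 + 1
  22·L_2(u) = (11/9)u^2 + (11/3)u
Adding term by term: 2u^2 + u + 1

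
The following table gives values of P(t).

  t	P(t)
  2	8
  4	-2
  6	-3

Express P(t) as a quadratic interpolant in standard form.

P(t) = (9/8)t^2 - (47/4)t + 27

L_0(t) = (t - 4)(t - 6) / [8] = (1/8)t^2 - (5/4)t + 3
L_1(t) = (t - 2)(t - 6) / [-4] = -(1/4)t^2 + 2t - 3
L_2(t) = (t - 2)(t - 4) / [8] = (1/8)t^2 - (3/4)t + 1
P(t) = 8·L_0 + (-2)·L_1 + (-3)·L_2
  8·L_0(t) = t^2 - 10t + 24
  (-2)·L_1(t) = (1/2)t^2 - 4t + 6
  (-3)·L_2(t) = -(3/8)t^2 + (9/4)t - 3
Adding term by term: (9/8)t^2 - (47/4)t + 27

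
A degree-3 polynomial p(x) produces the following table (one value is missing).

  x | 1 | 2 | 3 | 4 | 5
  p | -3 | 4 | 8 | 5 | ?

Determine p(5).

-9

The 4 known values determine p uniquely (degree ≤ 3).
Evaluate each Lagrange basis at x = 5:
L_0(5) = (3)·(2)·(1)/[(-1)·(-2)·(-3)] = -1
L_1(5) = (4)·(2)·(1)/[(1)·(-1)·(-2)] = 4
L_2(5) = (4)·(3)·(1)/[(2)·(1)·(-1)] = -6
L_3(5) = (4)·(3)·(2)/[(3)·(2)·(1)] = 4
Sum: (-3)·(-1) + 4·(4) + 8·(-6) + 5·(4) = -9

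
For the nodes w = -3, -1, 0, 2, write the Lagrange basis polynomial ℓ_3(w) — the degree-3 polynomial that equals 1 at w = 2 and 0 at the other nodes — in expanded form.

ℓ_3(w) = (1/30)w^3 + (2/15)w^2 + (1/10)w

ℓ_3(w) = (w + 3)(w + 1)w / [(5)·(3)·(2)]
       = (w^3 + 4w^2 + 3w) / (30)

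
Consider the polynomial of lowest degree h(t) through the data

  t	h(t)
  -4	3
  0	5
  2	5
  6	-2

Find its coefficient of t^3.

-1/48

Build the Lagrange basis polynomials:
L_0(t) = t(t - 2)(t - 6) / [-240] = -(1/240)t^3 + (1/30)t^2 - (1/20)t
L_1(t) = (t + 4)(t - 2)(t - 6) / [48] = (1/48)t^3 - (1/12)t^2 - (5/12)t + 1
L_2(t) = (t + 4)t(t - 6) / [-48] = -(1/48)t^3 + (1/24)t^2 + (1/2)t
L_3(t) = (t + 4)t(t - 2) / [240] = (1/240)t^3 + (1/120)t^2 - (1/30)t
h(t) = 3·L_0 + 5·L_1 + 5·L_2 + (-2)·L_3
Only the coefficient of t^3 is needed; take it from each L_i and combine:
3·(-1/240) + 5·(1/48) + 5·(-1/48) + (-2)·(1/240) = -1/48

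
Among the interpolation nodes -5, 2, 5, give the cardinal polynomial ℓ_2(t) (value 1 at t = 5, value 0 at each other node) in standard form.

ℓ_2(t) = (t + 5)(t - 2) / [(10)·(3)]
       = (t^2 + 3t - 10) / (30)

ℓ_2(t) = (1/30)t^2 + (1/10)t - 1/3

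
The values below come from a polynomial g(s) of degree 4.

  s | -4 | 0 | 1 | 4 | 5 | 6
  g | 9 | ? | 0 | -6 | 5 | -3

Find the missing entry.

931/30

The 5 known values determine g uniquely (degree ≤ 4).
Evaluate each Lagrange basis at s = 0:
L_0(0) = (-1)·(-4)·(-5)·(-6)/[(-5)·(-8)·(-9)·(-10)] = 1/30
L_1(0) = (4)·(-4)·(-5)·(-6)/[(5)·(-3)·(-4)·(-5)] = 8/5
L_2(0) = (4)·(-1)·(-5)·(-6)/[(8)·(3)·(-1)·(-2)] = -5/2
L_3(0) = (4)·(-1)·(-4)·(-6)/[(9)·(4)·(1)·(-1)] = 8/3
L_4(0) = (4)·(-1)·(-4)·(-5)/[(10)·(5)·(2)·(1)] = -4/5
Sum: 9·(1/30) + 0 + (-6)·(-5/2) + 5·(8/3) + (-3)·(-4/5) = 931/30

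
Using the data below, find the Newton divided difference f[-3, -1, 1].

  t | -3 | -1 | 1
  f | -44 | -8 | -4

f[-3,-1] = (-8 - (-44)) / (-1 - (-3)) = 18
f[-1,1] = (-4 - (-8)) / (1 - (-1)) = 2
f[-3,-1,1] = (2 - 18) / (1 - (-3)) = -4

-4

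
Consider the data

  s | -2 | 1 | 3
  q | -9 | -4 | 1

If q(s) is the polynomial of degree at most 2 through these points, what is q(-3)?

Evaluate each Lagrange basis at s = -3:
L_0(-3) = (-4)·(-6)/[(-3)·(-5)] = 8/5
L_1(-3) = (-1)·(-6)/[(3)·(-2)] = -1
L_2(-3) = (-1)·(-4)/[(5)·(2)] = 2/5
Sum: (-9)·(8/5) + (-4)·(-1) + 1·(2/5) = -10

-10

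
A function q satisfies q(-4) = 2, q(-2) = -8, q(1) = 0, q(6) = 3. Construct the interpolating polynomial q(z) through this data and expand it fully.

Build the Lagrange basis polynomials:
L_0(z) = (z + 2)(z - 1)(z - 6) / [-100] = -(1/100)z^3 + (1/20)z^2 + (2/25)z - 3/25
L_1(z) = (z + 4)(z - 1)(z - 6) / [48] = (1/48)z^3 - (1/16)z^2 - (11/24)z + 1/2
L_2(z) = (z + 4)(z + 2)(z - 6) / [-75] = -(1/75)z^3 + (28/75)z + 16/25
L_3(z) = (z + 4)(z + 2)(z - 1) / [400] = (1/400)z^3 + (1/80)z^2 + (1/200)z - 1/50
q(z) = 2·L_0 + (-8)·L_1 + 0·L_2 + 3·L_3
  2·L_0(z) = -(1/50)z^3 + (1/10)z^2 + (4/25)z - 6/25
  (-8)·L_1(z) = -(1/6)z^3 + (1/2)z^2 + (11/3)z - 4
  0·L_2(z) = 0
  3·L_3(z) = (3/400)z^3 + (3/80)z^2 + (3/200)z - 3/50
Adding term by term: -(43/240)z^3 + (51/80)z^2 + (461/120)z - 43/10

q(z) = -(43/240)z^3 + (51/80)z^2 + (461/120)z - 43/10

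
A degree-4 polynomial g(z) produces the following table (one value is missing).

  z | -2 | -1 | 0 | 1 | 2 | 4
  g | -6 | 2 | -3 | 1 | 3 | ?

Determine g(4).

The 5 known values determine g uniquely (degree ≤ 4).
Evaluate each Lagrange basis at z = 4:
L_0(4) = (5)·(4)·(3)·(2)/[(-1)·(-2)·(-3)·(-4)] = 5
L_1(4) = (6)·(4)·(3)·(2)/[(1)·(-1)·(-2)·(-3)] = -24
L_2(4) = (6)·(5)·(3)·(2)/[(2)·(1)·(-1)·(-2)] = 45
L_3(4) = (6)·(5)·(4)·(2)/[(3)·(2)·(1)·(-1)] = -40
L_4(4) = (6)·(5)·(4)·(3)/[(4)·(3)·(2)·(1)] = 15
Sum: (-6)·(5) + 2·(-24) + (-3)·(45) + 1·(-40) + 3·(15) = -208

-208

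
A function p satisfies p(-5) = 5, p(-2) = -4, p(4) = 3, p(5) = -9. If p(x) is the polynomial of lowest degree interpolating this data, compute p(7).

Evaluate each Lagrange basis at x = 7:
L_0(7) = (9)·(3)·(2)/[(-3)·(-9)·(-10)] = -1/5
L_1(7) = (12)·(3)·(2)/[(3)·(-6)·(-7)] = 4/7
L_2(7) = (12)·(9)·(2)/[(9)·(6)·(-1)] = -4
L_3(7) = (12)·(9)·(3)/[(10)·(7)·(1)] = 162/35
Sum: 5·(-1/5) + (-4)·(4/7) + 3·(-4) + (-9)·(162/35) = -1993/35

-1993/35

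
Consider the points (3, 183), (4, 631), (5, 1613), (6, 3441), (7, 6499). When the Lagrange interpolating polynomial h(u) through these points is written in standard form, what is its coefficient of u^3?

-2

Build the Lagrange basis polynomials:
L_0(u) = (u - 4)(u - 5)(u - 6)(u - 7) / [24] = (1/24)u^4 - (11/12)u^3 + (179/24)u^2 - (319/12)u + 35
L_1(u) = (u - 3)(u - 5)(u - 6)(u - 7) / [-6] = -(1/6)u^4 + (7/2)u^3 - (161/6)u^2 + (177/2)u - 105
L_2(u) = (u - 3)(u - 4)(u - 6)(u - 7) / [4] = (1/4)u^4 - 5u^3 + (145/4)u^2 - (225/2)u + 126
L_3(u) = (u - 3)(u - 4)(u - 5)(u - 7) / [-6] = -(1/6)u^4 + (19/6)u^3 - (131/6)u^2 + (389/6)u - 70
L_4(u) = (u - 3)(u - 4)(u - 5)(u - 6) / [24] = (1/24)u^4 - (3/4)u^3 + (119/24)u^2 - (57/4)u + 15
h(u) = 183·L_0 + 631·L_1 + 1613·L_2 + 3441·L_3 + 6499·L_4
Only the coefficient of u^3 is needed; take it from each L_i and combine:
183·(-11/12) + 631·(7/2) + 1613·(-5) + 3441·(19/6) + 6499·(-3/4) = -2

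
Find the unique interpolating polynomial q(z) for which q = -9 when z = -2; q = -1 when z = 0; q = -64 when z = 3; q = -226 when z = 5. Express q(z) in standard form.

q(z) = -z^3 - 4z^2 - 1

L_0(z) = z(z - 3)(z - 5) / [-70] = -(1/70)z^3 + (4/35)z^2 - (3/14)z
L_1(z) = (z + 2)(z - 3)(z - 5) / [30] = (1/30)z^3 - (1/5)z^2 - (1/30)z + 1
L_2(z) = (z + 2)z(z - 5) / [-30] = -(1/30)z^3 + (1/10)z^2 + (1/3)z
L_3(z) = (z + 2)z(z - 3) / [70] = (1/70)z^3 - (1/70)z^2 - (3/35)z
q(z) = (-9)·L_0 + (-1)·L_1 + (-64)·L_2 + (-226)·L_3
  (-9)·L_0(z) = (9/70)z^3 - (36/35)z^2 + (27/14)z
  (-1)·L_1(z) = -(1/30)z^3 + (1/5)z^2 + (1/30)z - 1
  (-64)·L_2(z) = (32/15)z^3 - (32/5)z^2 - (64/3)z
  (-226)·L_3(z) = -(113/35)z^3 + (113/35)z^2 + (678/35)z
Adding term by term: -z^3 - 4z^2 - 1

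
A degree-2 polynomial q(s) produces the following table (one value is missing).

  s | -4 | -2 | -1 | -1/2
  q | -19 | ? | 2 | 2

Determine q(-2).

-1

The 3 known values determine q uniquely (degree ≤ 2).
L_0(-2) = (-1)·(-3/2)/[(-3)·(-7/2)] = 1/7
L_1(-2) = (2)·(-3/2)/[(3)·(-1/2)] = 2
L_2(-2) = (2)·(-1)/[(7/2)·(1/2)] = -8/7
Sum: (-19)·(1/7) + 2·(2) + 2·(-8/7) = -1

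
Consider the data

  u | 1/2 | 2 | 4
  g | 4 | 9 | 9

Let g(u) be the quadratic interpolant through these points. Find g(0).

29/21

Evaluate each Lagrange basis at u = 0:
L_0(0) = (-2)·(-4)/[(-3/2)·(-7/2)] = 32/21
L_1(0) = (-1/2)·(-4)/[(3/2)·(-2)] = -2/3
L_2(0) = (-1/2)·(-2)/[(7/2)·(2)] = 1/7
Sum: 4·(32/21) + 9·(-2/3) + 9·(1/7) = 29/21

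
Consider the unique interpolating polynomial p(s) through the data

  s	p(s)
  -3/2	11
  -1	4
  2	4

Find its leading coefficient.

4

The leading coefficient equals the top divided difference p[-3/2,-1,2].
p[-3/2,-1] = (4 - 11) / (-1 - (-3/2)) = -14
p[-1,2] = (4 - 4) / (2 - (-1)) = 0
p[-3/2,-1,2] = (0 - (-14)) / (2 - (-3/2)) = 4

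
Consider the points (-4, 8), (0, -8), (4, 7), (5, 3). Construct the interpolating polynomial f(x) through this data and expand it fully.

Newton's divided differences:
f[-4,0] = (-8 - 8) / (0 - (-4)) = -4
f[0,4] = (7 - (-8)) / (4 - 0) = 15/4
f[4,5] = (3 - 7) / (5 - 4) = -4
f[-4,0,4] = (15/4 - (-4)) / (4 - (-4)) = 31/32
f[0,4,5] = (-4 - 15/4) / (5 - 0) = -31/20
f[-4,0,4,5] = (-31/20 - 31/32) / (5 - (-4)) = -403/1440
f(x) = 8 + (-4)·(x + 4) + (31/32)·(x + 4)x + (-403/1440)·(x + 4)x(x - 4)
Expanding: f(x) = -(403/1440)x^3 + (31/32)x^2 + (1567/360)x - 8

f(x) = -(403/1440)x^3 + (31/32)x^2 + (1567/360)x - 8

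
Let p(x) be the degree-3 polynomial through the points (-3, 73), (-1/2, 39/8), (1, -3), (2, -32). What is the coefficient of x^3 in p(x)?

-3

The leading coefficient equals the top divided difference p[-3,-1/2,1,2].
p[-3,-1/2] = (39/8 - 73) / (-1/2 - (-3)) = -109/4
p[-1/2,1] = (-3 - 39/8) / (1 - (-1/2)) = -21/4
p[1,2] = (-32 - (-3)) / (2 - 1) = -29
p[-3,-1/2,1] = (-21/4 - (-109/4)) / (1 - (-3)) = 11/2
p[-1/2,1,2] = (-29 - (-21/4)) / (2 - (-1/2)) = -19/2
p[-3,-1/2,1,2] = (-19/2 - 11/2) / (2 - (-3)) = -3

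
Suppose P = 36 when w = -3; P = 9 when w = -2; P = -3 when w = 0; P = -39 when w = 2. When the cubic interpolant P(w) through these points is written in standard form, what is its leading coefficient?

-2

L_0(w) = (w + 2)w(w - 2) / [-15] = -(1/15)w^3 + (4/15)w
L_1(w) = (w + 3)w(w - 2) / [8] = (1/8)w^3 + (1/8)w^2 - (3/4)w
L_2(w) = (w + 3)(w + 2)(w - 2) / [-12] = -(1/12)w^3 - (1/4)w^2 + (1/3)w + 1
L_3(w) = (w + 3)(w + 2)w / [40] = (1/40)w^3 + (1/8)w^2 + (3/20)w
P(w) = 36·L_0 + 9·L_1 + (-3)·L_2 + (-39)·L_3
Only the coefficient of w^3 is needed; take it from each L_i and combine:
36·(-1/15) + 9·(1/8) + (-3)·(-1/12) + (-39)·(1/40) = -2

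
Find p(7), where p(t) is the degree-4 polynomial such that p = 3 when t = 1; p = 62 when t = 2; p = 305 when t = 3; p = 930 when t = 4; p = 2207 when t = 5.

8157

Using Newton's divided-difference form:
p[1,2] = (62 - 3) / (2 - 1) = 59
p[2,3] = (305 - 62) / (3 - 2) = 243
p[3,4] = (930 - 305) / (4 - 3) = 625
p[4,5] = (2207 - 930) / (5 - 4) = 1277
p[1,2,3] = (243 - 59) / (3 - 1) = 92
p[2,3,4] = (625 - 243) / (4 - 2) = 191
p[3,4,5] = (1277 - 625) / (5 - 3) = 326
p[1,2,3,4] = (191 - 92) / (4 - 1) = 33
p[2,3,4,5] = (326 - 191) / (5 - 2) = 45
p[1,2,3,4,5] = (45 - 33) / (5 - 1) = 3
p(7) = 3 + 59·(6) + 92·(6)·(5) + 33·(6)·(5)·(4) + 3·(6)·(5)·(4)·(3) = 8157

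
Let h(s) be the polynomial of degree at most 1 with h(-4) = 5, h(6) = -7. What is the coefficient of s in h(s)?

-6/5

The leading coefficient equals the top divided difference h[-4,6].
h[-4,6] = (-7 - 5) / (6 - (-4)) = -6/5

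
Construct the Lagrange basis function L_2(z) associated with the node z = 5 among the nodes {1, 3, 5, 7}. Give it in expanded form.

L_2(z) = -(1/16)z^3 + (11/16)z^2 - (31/16)z + 21/16

L_2(z) = (z - 1)(z - 3)(z - 7) / [(4)·(2)·(-2)]
       = (z^3 - 11z^2 + 31z - 21) / (-16)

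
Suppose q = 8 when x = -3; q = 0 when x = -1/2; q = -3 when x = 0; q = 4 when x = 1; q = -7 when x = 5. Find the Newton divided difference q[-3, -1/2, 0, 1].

12/5

q[-3,-1/2] = (0 - 8) / (-1/2 - (-3)) = -16/5
q[-1/2,0] = (-3 - 0) / (0 - (-1/2)) = -6
q[0,1] = (4 - (-3)) / (1 - 0) = 7
q[-3,-1/2,0] = (-6 - (-16/5)) / (0 - (-3)) = -14/15
q[-1/2,0,1] = (7 - (-6)) / (1 - (-1/2)) = 26/3
q[-3,-1/2,0,1] = (26/3 - (-14/15)) / (1 - (-3)) = 12/5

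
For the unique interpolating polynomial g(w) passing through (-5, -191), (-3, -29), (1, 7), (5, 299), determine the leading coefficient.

Build the Lagrange basis polynomials:
L_0(w) = (w + 3)(w - 1)(w - 5) / [-120] = -(1/120)w^3 + (1/40)w^2 + (13/120)w - 1/8
L_1(w) = (w + 5)(w - 1)(w - 5) / [64] = (1/64)w^3 - (1/64)w^2 - (25/64)w + 25/64
L_2(w) = (w + 5)(w + 3)(w - 5) / [-96] = -(1/96)w^3 - (1/32)w^2 + (25/96)w + 25/32
L_3(w) = (w + 5)(w + 3)(w - 1) / [320] = (1/320)w^3 + (7/320)w^2 + (7/320)w - 3/64
g(w) = (-191)·L_0 + (-29)·L_1 + 7·L_2 + 299·L_3
Only the coefficient of w^3 is needed; take it from each L_i and combine:
(-191)·(-1/120) + (-29)·(1/64) + 7·(-1/96) + 299·(1/320) = 2

2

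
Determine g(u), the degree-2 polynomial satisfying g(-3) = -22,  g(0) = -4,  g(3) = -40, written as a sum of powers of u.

g(u) = -3u^2 - 3u - 4

Newton's divided differences:
g[-3,0] = (-4 - (-22)) / (0 - (-3)) = 6
g[0,3] = (-40 - (-4)) / (3 - 0) = -12
g[-3,0,3] = (-12 - 6) / (3 - (-3)) = -3
g(u) = -22 + 6·(u + 3) + (-3)·(u + 3)u
Expanding: g(u) = -3u^2 - 3u - 4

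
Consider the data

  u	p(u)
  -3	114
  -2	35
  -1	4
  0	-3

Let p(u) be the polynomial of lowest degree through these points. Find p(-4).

265

Evaluate each Lagrange basis at u = -4:
L_0(-4) = (-2)·(-3)·(-4)/[(-1)·(-2)·(-3)] = 4
L_1(-4) = (-1)·(-3)·(-4)/[(1)·(-1)·(-2)] = -6
L_2(-4) = (-1)·(-2)·(-4)/[(2)·(1)·(-1)] = 4
L_3(-4) = (-1)·(-2)·(-3)/[(3)·(2)·(1)] = -1
Sum: 114·(4) + 35·(-6) + 4·(4) + (-3)·(-1) = 265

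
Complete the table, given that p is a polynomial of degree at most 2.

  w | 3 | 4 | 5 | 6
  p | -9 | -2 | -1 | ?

The 3 known values determine p uniquely (degree ≤ 2).
L_0(6) = (2)·(1)/[(-1)·(-2)] = 1
L_1(6) = (3)·(1)/[(1)·(-1)] = -3
L_2(6) = (3)·(2)/[(2)·(1)] = 3
Sum: (-9)·(1) + (-2)·(-3) + (-1)·(3) = -6

-6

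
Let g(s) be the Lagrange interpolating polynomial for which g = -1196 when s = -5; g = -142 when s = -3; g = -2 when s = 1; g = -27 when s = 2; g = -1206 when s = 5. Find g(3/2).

-65/8

Evaluate each Lagrange basis at s = 3/2:
L_0(3/2) = (9/2)·(1/2)·(-1/2)·(-7/2)/[(-2)·(-6)·(-7)·(-10)] = 3/640
L_1(3/2) = (13/2)·(1/2)·(-1/2)·(-7/2)/[(2)·(-4)·(-5)·(-8)] = -91/5120
L_2(3/2) = (13/2)·(9/2)·(-1/2)·(-7/2)/[(6)·(4)·(-1)·(-4)] = 273/512
L_3(3/2) = (13/2)·(9/2)·(1/2)·(-7/2)/[(7)·(5)·(1)·(-3)] = 39/80
L_4(3/2) = (13/2)·(9/2)·(1/2)·(-1/2)/[(10)·(8)·(4)·(3)] = -39/5120
Sum: (-1196)·(3/640) + (-142)·(-91/5120) + (-2)·(273/512) + (-27)·(39/80) + (-1206)·(-39/5120) = -65/8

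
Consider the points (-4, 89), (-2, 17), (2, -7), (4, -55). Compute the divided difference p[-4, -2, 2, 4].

-1

p[-4,-2] = (17 - 89) / (-2 - (-4)) = -36
p[-2,2] = (-7 - 17) / (2 - (-2)) = -6
p[2,4] = (-55 - (-7)) / (4 - 2) = -24
p[-4,-2,2] = (-6 - (-36)) / (2 - (-4)) = 5
p[-2,2,4] = (-24 - (-6)) / (4 - (-2)) = -3
p[-4,-2,2,4] = (-3 - 5) / (4 - (-4)) = -1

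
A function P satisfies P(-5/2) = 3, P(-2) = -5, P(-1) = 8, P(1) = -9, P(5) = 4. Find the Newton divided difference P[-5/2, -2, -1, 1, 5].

P[-5/2,-2] = (-5 - 3) / (-2 - (-5/2)) = -16
P[-2,-1] = (8 - (-5)) / (-1 - (-2)) = 13
P[-1,1] = (-9 - 8) / (1 - (-1)) = -17/2
P[1,5] = (4 - (-9)) / (5 - 1) = 13/4
P[-5/2,-2,-1] = (13 - (-16)) / (-1 - (-5/2)) = 58/3
P[-2,-1,1] = (-17/2 - 13) / (1 - (-2)) = -43/6
P[-1,1,5] = (13/4 - (-17/2)) / (5 - (-1)) = 47/24
P[-5/2,-2,-1,1] = (-43/6 - 58/3) / (1 - (-5/2)) = -53/7
P[-2,-1,1,5] = (47/24 - (-43/6)) / (5 - (-2)) = 73/56
P[-5/2,-2,-1,1,5] = (73/56 - (-53/7)) / (5 - (-5/2)) = 71/60

71/60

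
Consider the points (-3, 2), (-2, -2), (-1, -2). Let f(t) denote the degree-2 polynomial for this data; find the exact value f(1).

10

Evaluate each Lagrange basis at t = 1:
L_0(1) = (3)·(2)/[(-1)·(-2)] = 3
L_1(1) = (4)·(2)/[(1)·(-1)] = -8
L_2(1) = (4)·(3)/[(2)·(1)] = 6
Sum: 2·(3) + (-2)·(-8) + (-2)·(6) = 10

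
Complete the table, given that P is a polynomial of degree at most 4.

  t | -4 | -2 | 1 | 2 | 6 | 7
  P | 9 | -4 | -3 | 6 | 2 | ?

-3383/80

The 5 known values determine P uniquely (degree ≤ 4).
Evaluate each Lagrange basis at t = 7:
L_0(7) = (9)·(6)·(5)·(1)/[(-2)·(-5)·(-6)·(-10)] = 9/20
L_1(7) = (11)·(6)·(5)·(1)/[(2)·(-3)·(-4)·(-8)] = -55/32
L_2(7) = (11)·(9)·(5)·(1)/[(5)·(3)·(-1)·(-5)] = 33/5
L_3(7) = (11)·(9)·(6)·(1)/[(6)·(4)·(1)·(-4)] = -99/16
L_4(7) = (11)·(9)·(6)·(5)/[(10)·(8)·(5)·(4)] = 297/160
Sum: 9·(9/20) + (-4)·(-55/32) + (-3)·(33/5) + 6·(-99/16) + 2·(297/160) = -3383/80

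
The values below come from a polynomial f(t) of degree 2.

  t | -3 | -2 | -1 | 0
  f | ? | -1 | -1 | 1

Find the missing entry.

The 3 known values determine f uniquely (degree ≤ 2).
Evaluate each Lagrange basis at t = -3:
L_0(-3) = (-2)·(-3)/[(-1)·(-2)] = 3
L_1(-3) = (-1)·(-3)/[(1)·(-1)] = -3
L_2(-3) = (-1)·(-2)/[(2)·(1)] = 1
Sum: (-1)·(3) + (-1)·(-3) + 1·(1) = 1

1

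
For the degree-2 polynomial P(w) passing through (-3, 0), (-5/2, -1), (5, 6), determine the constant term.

-13/4

L_0(w) = (w + 5/2)(w - 5) / [4] = (1/4)w^2 - (5/8)w - 25/8
L_1(w) = (w + 3)(w - 5) / [-15/4] = -(4/15)w^2 + (8/15)w + 4
L_2(w) = (w + 3)(w + 5/2) / [60] = (1/60)w^2 + (11/120)w + 1/8
P(w) = 0·L_0 + (-1)·L_1 + 6·L_2
Only the constant term is needed; take it from each L_i and combine:
0·(-25/8) + (-1)·(4) + 6·(1/8) = -13/4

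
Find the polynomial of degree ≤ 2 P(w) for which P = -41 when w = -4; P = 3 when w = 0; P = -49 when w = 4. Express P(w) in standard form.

Newton's divided differences:
P[-4,0] = (3 - (-41)) / (0 - (-4)) = 11
P[0,4] = (-49 - 3) / (4 - 0) = -13
P[-4,0,4] = (-13 - 11) / (4 - (-4)) = -3
P(w) = -41 + 11·(w + 4) + (-3)·(w + 4)w
Expanding: P(w) = -3w^2 - w + 3

P(w) = -3w^2 - w + 3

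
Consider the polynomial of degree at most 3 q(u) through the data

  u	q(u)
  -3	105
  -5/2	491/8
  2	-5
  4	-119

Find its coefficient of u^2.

Build the Lagrange basis polynomials:
L_0(u) = (u + 5/2)(u - 2)(u - 4) / [-35/2] = -(2/35)u^3 + (1/5)u^2 + (2/5)u - 8/7
L_1(u) = (u + 3)(u - 2)(u - 4) / [117/8] = (8/117)u^3 - (8/39)u^2 - (80/117)u + 64/39
L_2(u) = (u + 3)(u + 5/2)(u - 4) / [-45] = -(1/45)u^3 - (1/30)u^2 + (29/90)u + 2/3
L_3(u) = (u + 3)(u + 5/2)(u - 2) / [91] = (1/91)u^3 + (1/26)u^2 - (1/26)u - 15/91
q(u) = 105·L_0 + (491/8)·L_1 + (-5)·L_2 + (-119)·L_3
Only the coefficient of u^2 is needed; take it from each L_i and combine:
105·(1/5) + (491/8)·(-8/39) + (-5)·(-1/30) + (-119)·(1/26) = 4

4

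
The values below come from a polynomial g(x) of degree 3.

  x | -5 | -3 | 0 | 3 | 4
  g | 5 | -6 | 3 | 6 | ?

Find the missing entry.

-29/20

The 4 known values determine g uniquely (degree ≤ 3).
Evaluate each Lagrange basis at x = 4:
L_0(4) = (7)·(4)·(1)/[(-2)·(-5)·(-8)] = -7/20
L_1(4) = (9)·(4)·(1)/[(2)·(-3)·(-6)] = 1
L_2(4) = (9)·(7)·(1)/[(5)·(3)·(-3)] = -7/5
L_3(4) = (9)·(7)·(4)/[(8)·(6)·(3)] = 7/4
Sum: 5·(-7/20) + (-6)·(1) + 3·(-7/5) + 6·(7/4) = -29/20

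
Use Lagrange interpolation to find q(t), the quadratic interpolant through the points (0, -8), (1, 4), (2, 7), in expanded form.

Build the Lagrange basis polynomials:
L_0(t) = (t - 1)(t - 2) / [2] = (1/2)t^2 - (3/2)t + 1
L_1(t) = t(t - 2) / [-1] = -t^2 + 2t
L_2(t) = t(t - 1) / [2] = (1/2)t^2 - (1/2)t
q(t) = (-8)·L_0 + 4·L_1 + 7·L_2
  (-8)·L_0(t) = -4t^2 + 12t - 8
  4·L_1(t) = -4t^2 + 8t
  7·L_2(t) = (7/2)t^2 - (7/2)t
Adding term by term: -(9/2)t^2 + (33/2)t - 8

q(t) = -(9/2)t^2 + (33/2)t - 8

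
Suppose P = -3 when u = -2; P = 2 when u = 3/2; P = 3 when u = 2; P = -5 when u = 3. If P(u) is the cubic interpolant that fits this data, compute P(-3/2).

L_0(-3/2) = (-3)·(-7/2)·(-9/2)/[(-7/2)·(-4)·(-5)] = 27/40
L_1(-3/2) = (1/2)·(-7/2)·(-9/2)/[(7/2)·(-1/2)·(-3/2)] = 3
L_2(-3/2) = (1/2)·(-3)·(-9/2)/[(4)·(1/2)·(-1)] = -27/8
L_3(-3/2) = (1/2)·(-3)·(-7/2)/[(5)·(3/2)·(1)] = 7/10
Sum: (-3)·(27/40) + 2·(3) + 3·(-27/8) + (-5)·(7/10) = -193/20

-193/20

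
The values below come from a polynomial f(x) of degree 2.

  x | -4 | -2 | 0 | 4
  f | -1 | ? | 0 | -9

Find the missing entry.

3/4

The 3 known values determine f uniquely (degree ≤ 2).
Evaluate each Lagrange basis at x = -2:
L_0(-2) = (-2)·(-6)/[(-4)·(-8)] = 3/8
L_1(-2) = (2)·(-6)/[(4)·(-4)] = 3/4
L_2(-2) = (2)·(-2)/[(8)·(4)] = -1/8
Sum: (-1)·(3/8) + 0 + (-9)·(-1/8) = 3/4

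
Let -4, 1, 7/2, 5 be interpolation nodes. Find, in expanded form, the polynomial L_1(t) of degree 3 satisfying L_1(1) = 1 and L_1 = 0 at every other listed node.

L_1(t) = (t + 4)(t - 7/2)(t - 5) / [(5)·(-5/2)·(-4)]
       = (t^3 - (9/2)t^2 - (33/2)t + 70) / (50)

L_1(t) = (1/50)t^3 - (9/100)t^2 - (33/100)t + 7/5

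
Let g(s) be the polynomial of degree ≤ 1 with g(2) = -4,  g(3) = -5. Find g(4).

-6

Evaluate each Lagrange basis at s = 4:
L_0(4) = (1)/[(-1)] = -1
L_1(4) = (2)/[(1)] = 2
Sum: (-4)·(-1) + (-5)·(2) = -6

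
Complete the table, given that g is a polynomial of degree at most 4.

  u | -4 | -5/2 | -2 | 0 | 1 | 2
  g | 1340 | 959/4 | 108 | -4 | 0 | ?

The 5 known values determine g uniquely (degree ≤ 4).
Evaluate each Lagrange basis at u = 2:
L_0(2) = (9/2)·(4)·(2)·(1)/[(-3/2)·(-2)·(-4)·(-5)] = 3/5
L_1(2) = (6)·(4)·(2)·(1)/[(3/2)·(-1/2)·(-5/2)·(-7/2)] = -256/35
L_2(2) = (6)·(9/2)·(2)·(1)/[(2)·(1/2)·(-2)·(-3)] = 9
L_3(2) = (6)·(9/2)·(4)·(1)/[(4)·(5/2)·(2)·(-1)] = -27/5
L_4(2) = (6)·(9/2)·(4)·(2)/[(5)·(7/2)·(3)·(1)] = 144/35
Sum: 1340·(3/5) + 959/4·(-256/35) + 108·(9) + (-4)·(-27/5) + 0 = 44

44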